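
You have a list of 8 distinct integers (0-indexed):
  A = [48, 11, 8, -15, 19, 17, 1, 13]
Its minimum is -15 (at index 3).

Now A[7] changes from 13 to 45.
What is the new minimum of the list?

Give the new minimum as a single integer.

Old min = -15 (at index 3)
Change: A[7] 13 -> 45
Changed element was NOT the old min.
  New min = min(old_min, new_val) = min(-15, 45) = -15

Answer: -15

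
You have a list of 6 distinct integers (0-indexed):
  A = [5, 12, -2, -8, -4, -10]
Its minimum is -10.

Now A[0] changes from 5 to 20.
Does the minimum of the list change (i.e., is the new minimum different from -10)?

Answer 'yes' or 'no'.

Answer: no

Derivation:
Old min = -10
Change: A[0] 5 -> 20
Changed element was NOT the min; min changes only if 20 < -10.
New min = -10; changed? no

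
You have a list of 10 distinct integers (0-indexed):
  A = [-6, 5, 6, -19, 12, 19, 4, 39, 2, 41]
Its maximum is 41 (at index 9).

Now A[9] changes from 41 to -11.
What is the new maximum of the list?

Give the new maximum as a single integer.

Old max = 41 (at index 9)
Change: A[9] 41 -> -11
Changed element WAS the max -> may need rescan.
  Max of remaining elements: 39
  New max = max(-11, 39) = 39

Answer: 39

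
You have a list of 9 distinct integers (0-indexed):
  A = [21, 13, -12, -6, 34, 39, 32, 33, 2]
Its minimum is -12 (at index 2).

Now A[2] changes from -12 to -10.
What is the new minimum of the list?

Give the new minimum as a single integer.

Answer: -10

Derivation:
Old min = -12 (at index 2)
Change: A[2] -12 -> -10
Changed element WAS the min. Need to check: is -10 still <= all others?
  Min of remaining elements: -6
  New min = min(-10, -6) = -10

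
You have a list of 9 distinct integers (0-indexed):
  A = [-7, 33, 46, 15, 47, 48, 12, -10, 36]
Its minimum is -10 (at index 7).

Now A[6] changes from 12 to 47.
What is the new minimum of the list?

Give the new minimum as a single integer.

Answer: -10

Derivation:
Old min = -10 (at index 7)
Change: A[6] 12 -> 47
Changed element was NOT the old min.
  New min = min(old_min, new_val) = min(-10, 47) = -10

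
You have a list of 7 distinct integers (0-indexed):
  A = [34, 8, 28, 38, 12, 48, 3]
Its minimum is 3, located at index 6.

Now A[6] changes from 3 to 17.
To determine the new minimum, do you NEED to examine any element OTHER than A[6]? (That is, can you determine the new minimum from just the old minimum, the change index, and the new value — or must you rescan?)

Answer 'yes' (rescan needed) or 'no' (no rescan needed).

Old min = 3 at index 6
Change at index 6: 3 -> 17
Index 6 WAS the min and new value 17 > old min 3. Must rescan other elements to find the new min.
Needs rescan: yes

Answer: yes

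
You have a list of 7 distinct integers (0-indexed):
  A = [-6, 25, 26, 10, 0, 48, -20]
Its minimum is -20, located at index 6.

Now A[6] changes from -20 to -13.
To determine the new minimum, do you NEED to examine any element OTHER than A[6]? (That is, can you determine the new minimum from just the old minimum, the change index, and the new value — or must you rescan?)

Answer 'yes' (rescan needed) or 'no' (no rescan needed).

Old min = -20 at index 6
Change at index 6: -20 -> -13
Index 6 WAS the min and new value -13 > old min -20. Must rescan other elements to find the new min.
Needs rescan: yes

Answer: yes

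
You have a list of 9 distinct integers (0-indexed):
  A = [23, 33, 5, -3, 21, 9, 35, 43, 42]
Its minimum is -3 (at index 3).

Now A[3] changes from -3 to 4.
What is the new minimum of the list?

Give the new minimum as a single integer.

Answer: 4

Derivation:
Old min = -3 (at index 3)
Change: A[3] -3 -> 4
Changed element WAS the min. Need to check: is 4 still <= all others?
  Min of remaining elements: 5
  New min = min(4, 5) = 4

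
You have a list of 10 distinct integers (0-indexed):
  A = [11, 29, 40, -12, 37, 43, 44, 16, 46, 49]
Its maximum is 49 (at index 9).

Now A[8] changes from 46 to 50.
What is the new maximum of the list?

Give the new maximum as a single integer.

Answer: 50

Derivation:
Old max = 49 (at index 9)
Change: A[8] 46 -> 50
Changed element was NOT the old max.
  New max = max(old_max, new_val) = max(49, 50) = 50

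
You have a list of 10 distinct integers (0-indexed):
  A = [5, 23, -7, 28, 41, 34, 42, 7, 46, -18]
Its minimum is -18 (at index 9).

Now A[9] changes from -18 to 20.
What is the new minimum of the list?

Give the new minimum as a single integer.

Answer: -7

Derivation:
Old min = -18 (at index 9)
Change: A[9] -18 -> 20
Changed element WAS the min. Need to check: is 20 still <= all others?
  Min of remaining elements: -7
  New min = min(20, -7) = -7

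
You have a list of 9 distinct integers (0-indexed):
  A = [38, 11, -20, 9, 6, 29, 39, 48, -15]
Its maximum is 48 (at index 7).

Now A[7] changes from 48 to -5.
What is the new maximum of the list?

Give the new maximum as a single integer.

Answer: 39

Derivation:
Old max = 48 (at index 7)
Change: A[7] 48 -> -5
Changed element WAS the max -> may need rescan.
  Max of remaining elements: 39
  New max = max(-5, 39) = 39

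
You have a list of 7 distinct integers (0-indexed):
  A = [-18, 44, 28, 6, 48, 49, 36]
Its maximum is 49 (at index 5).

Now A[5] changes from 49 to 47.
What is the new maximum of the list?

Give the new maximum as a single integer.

Old max = 49 (at index 5)
Change: A[5] 49 -> 47
Changed element WAS the max -> may need rescan.
  Max of remaining elements: 48
  New max = max(47, 48) = 48

Answer: 48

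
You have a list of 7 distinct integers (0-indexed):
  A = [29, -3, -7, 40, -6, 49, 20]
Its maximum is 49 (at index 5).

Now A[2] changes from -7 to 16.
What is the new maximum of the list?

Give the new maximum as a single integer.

Answer: 49

Derivation:
Old max = 49 (at index 5)
Change: A[2] -7 -> 16
Changed element was NOT the old max.
  New max = max(old_max, new_val) = max(49, 16) = 49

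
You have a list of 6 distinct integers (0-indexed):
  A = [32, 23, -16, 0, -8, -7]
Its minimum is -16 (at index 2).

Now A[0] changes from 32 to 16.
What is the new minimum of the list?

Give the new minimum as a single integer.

Old min = -16 (at index 2)
Change: A[0] 32 -> 16
Changed element was NOT the old min.
  New min = min(old_min, new_val) = min(-16, 16) = -16

Answer: -16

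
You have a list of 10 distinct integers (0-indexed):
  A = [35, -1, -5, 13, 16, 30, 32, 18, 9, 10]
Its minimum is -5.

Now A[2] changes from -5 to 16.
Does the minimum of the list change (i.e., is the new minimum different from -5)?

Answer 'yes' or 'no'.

Answer: yes

Derivation:
Old min = -5
Change: A[2] -5 -> 16
Changed element was the min; new min must be rechecked.
New min = -1; changed? yes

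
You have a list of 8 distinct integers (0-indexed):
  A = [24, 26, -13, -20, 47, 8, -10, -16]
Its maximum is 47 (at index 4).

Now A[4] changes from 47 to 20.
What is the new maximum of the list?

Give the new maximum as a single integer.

Old max = 47 (at index 4)
Change: A[4] 47 -> 20
Changed element WAS the max -> may need rescan.
  Max of remaining elements: 26
  New max = max(20, 26) = 26

Answer: 26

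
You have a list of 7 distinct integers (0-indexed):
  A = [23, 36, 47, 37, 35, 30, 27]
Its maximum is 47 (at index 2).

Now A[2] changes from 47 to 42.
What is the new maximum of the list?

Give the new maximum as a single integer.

Old max = 47 (at index 2)
Change: A[2] 47 -> 42
Changed element WAS the max -> may need rescan.
  Max of remaining elements: 37
  New max = max(42, 37) = 42

Answer: 42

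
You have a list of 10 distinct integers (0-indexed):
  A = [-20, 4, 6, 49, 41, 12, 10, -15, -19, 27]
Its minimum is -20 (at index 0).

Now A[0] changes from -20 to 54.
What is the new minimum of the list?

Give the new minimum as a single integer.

Answer: -19

Derivation:
Old min = -20 (at index 0)
Change: A[0] -20 -> 54
Changed element WAS the min. Need to check: is 54 still <= all others?
  Min of remaining elements: -19
  New min = min(54, -19) = -19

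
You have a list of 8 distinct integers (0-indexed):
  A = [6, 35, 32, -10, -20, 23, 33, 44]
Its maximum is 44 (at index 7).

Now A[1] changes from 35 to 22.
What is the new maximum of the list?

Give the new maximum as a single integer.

Answer: 44

Derivation:
Old max = 44 (at index 7)
Change: A[1] 35 -> 22
Changed element was NOT the old max.
  New max = max(old_max, new_val) = max(44, 22) = 44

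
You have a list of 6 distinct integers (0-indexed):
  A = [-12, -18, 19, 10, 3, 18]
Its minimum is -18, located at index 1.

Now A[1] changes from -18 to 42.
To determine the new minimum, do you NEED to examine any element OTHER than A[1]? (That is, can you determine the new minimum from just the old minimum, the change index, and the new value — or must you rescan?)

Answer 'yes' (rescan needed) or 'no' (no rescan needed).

Old min = -18 at index 1
Change at index 1: -18 -> 42
Index 1 WAS the min and new value 42 > old min -18. Must rescan other elements to find the new min.
Needs rescan: yes

Answer: yes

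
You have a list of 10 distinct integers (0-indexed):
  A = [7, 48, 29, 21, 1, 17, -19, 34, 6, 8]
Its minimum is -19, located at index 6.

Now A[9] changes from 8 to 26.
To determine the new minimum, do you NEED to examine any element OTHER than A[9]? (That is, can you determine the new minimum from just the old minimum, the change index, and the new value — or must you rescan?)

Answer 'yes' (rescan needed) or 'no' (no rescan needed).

Old min = -19 at index 6
Change at index 9: 8 -> 26
Index 9 was NOT the min. New min = min(-19, 26). No rescan of other elements needed.
Needs rescan: no

Answer: no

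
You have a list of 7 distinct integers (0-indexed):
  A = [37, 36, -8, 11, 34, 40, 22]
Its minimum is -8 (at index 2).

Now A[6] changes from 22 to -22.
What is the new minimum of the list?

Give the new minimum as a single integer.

Answer: -22

Derivation:
Old min = -8 (at index 2)
Change: A[6] 22 -> -22
Changed element was NOT the old min.
  New min = min(old_min, new_val) = min(-8, -22) = -22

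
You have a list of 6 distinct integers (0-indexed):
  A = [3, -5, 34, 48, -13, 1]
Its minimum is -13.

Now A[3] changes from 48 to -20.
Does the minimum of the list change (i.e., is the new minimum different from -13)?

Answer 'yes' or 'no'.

Old min = -13
Change: A[3] 48 -> -20
Changed element was NOT the min; min changes only if -20 < -13.
New min = -20; changed? yes

Answer: yes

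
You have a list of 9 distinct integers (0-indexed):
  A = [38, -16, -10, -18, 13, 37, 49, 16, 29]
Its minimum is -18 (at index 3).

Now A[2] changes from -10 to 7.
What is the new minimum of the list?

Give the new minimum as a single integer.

Old min = -18 (at index 3)
Change: A[2] -10 -> 7
Changed element was NOT the old min.
  New min = min(old_min, new_val) = min(-18, 7) = -18

Answer: -18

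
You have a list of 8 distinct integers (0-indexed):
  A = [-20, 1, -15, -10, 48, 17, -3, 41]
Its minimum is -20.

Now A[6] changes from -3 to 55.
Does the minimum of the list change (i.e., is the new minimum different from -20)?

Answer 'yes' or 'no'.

Answer: no

Derivation:
Old min = -20
Change: A[6] -3 -> 55
Changed element was NOT the min; min changes only if 55 < -20.
New min = -20; changed? no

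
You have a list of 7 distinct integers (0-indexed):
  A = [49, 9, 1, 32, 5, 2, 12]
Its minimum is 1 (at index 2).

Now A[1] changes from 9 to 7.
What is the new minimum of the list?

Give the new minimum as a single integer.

Answer: 1

Derivation:
Old min = 1 (at index 2)
Change: A[1] 9 -> 7
Changed element was NOT the old min.
  New min = min(old_min, new_val) = min(1, 7) = 1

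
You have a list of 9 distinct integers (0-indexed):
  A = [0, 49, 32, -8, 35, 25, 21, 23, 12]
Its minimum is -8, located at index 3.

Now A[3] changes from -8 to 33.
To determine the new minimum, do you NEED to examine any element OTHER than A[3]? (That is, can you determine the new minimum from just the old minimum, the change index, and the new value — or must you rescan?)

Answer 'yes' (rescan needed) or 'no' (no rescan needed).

Old min = -8 at index 3
Change at index 3: -8 -> 33
Index 3 WAS the min and new value 33 > old min -8. Must rescan other elements to find the new min.
Needs rescan: yes

Answer: yes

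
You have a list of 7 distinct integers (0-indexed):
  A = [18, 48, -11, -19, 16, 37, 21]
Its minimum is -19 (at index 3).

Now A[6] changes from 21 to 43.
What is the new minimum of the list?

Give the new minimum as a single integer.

Answer: -19

Derivation:
Old min = -19 (at index 3)
Change: A[6] 21 -> 43
Changed element was NOT the old min.
  New min = min(old_min, new_val) = min(-19, 43) = -19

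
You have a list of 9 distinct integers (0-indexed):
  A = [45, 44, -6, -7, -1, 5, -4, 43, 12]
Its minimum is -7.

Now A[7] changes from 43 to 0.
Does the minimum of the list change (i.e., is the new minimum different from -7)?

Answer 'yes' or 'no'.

Answer: no

Derivation:
Old min = -7
Change: A[7] 43 -> 0
Changed element was NOT the min; min changes only if 0 < -7.
New min = -7; changed? no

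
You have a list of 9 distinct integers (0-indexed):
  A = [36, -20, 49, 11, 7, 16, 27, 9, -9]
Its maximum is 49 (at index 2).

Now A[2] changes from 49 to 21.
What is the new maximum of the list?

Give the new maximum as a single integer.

Answer: 36

Derivation:
Old max = 49 (at index 2)
Change: A[2] 49 -> 21
Changed element WAS the max -> may need rescan.
  Max of remaining elements: 36
  New max = max(21, 36) = 36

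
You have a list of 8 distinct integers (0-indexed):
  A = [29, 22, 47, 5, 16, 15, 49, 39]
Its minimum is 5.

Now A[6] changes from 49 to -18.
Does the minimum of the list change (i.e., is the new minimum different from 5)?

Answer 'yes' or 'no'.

Old min = 5
Change: A[6] 49 -> -18
Changed element was NOT the min; min changes only if -18 < 5.
New min = -18; changed? yes

Answer: yes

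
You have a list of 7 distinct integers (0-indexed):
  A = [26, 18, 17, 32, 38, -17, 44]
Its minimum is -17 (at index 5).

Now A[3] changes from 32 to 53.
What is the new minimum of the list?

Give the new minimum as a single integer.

Answer: -17

Derivation:
Old min = -17 (at index 5)
Change: A[3] 32 -> 53
Changed element was NOT the old min.
  New min = min(old_min, new_val) = min(-17, 53) = -17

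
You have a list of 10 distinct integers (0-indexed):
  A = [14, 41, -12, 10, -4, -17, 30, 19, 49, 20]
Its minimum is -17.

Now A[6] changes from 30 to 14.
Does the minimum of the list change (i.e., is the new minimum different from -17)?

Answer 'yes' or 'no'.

Answer: no

Derivation:
Old min = -17
Change: A[6] 30 -> 14
Changed element was NOT the min; min changes only if 14 < -17.
New min = -17; changed? no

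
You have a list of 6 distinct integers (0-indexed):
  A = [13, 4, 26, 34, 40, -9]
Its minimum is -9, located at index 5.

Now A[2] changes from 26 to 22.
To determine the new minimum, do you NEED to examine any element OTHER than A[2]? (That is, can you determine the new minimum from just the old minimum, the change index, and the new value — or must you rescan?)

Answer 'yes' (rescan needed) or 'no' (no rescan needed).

Answer: no

Derivation:
Old min = -9 at index 5
Change at index 2: 26 -> 22
Index 2 was NOT the min. New min = min(-9, 22). No rescan of other elements needed.
Needs rescan: no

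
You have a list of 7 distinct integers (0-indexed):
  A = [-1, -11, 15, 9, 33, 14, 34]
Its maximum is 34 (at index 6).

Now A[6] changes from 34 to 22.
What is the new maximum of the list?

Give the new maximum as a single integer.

Answer: 33

Derivation:
Old max = 34 (at index 6)
Change: A[6] 34 -> 22
Changed element WAS the max -> may need rescan.
  Max of remaining elements: 33
  New max = max(22, 33) = 33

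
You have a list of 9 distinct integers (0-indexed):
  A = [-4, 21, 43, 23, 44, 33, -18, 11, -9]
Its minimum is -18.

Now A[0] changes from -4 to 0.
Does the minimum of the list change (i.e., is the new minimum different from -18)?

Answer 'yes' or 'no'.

Answer: no

Derivation:
Old min = -18
Change: A[0] -4 -> 0
Changed element was NOT the min; min changes only if 0 < -18.
New min = -18; changed? no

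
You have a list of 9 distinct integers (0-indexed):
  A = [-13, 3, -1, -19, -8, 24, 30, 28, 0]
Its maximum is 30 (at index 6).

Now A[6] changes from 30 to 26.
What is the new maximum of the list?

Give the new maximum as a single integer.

Old max = 30 (at index 6)
Change: A[6] 30 -> 26
Changed element WAS the max -> may need rescan.
  Max of remaining elements: 28
  New max = max(26, 28) = 28

Answer: 28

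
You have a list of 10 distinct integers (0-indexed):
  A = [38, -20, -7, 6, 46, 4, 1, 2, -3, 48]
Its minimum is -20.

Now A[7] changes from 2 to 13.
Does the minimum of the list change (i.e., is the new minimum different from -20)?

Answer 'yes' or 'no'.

Answer: no

Derivation:
Old min = -20
Change: A[7] 2 -> 13
Changed element was NOT the min; min changes only if 13 < -20.
New min = -20; changed? no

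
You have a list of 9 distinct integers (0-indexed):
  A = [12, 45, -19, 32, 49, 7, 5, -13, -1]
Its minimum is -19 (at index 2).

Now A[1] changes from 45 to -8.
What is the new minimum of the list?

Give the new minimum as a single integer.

Answer: -19

Derivation:
Old min = -19 (at index 2)
Change: A[1] 45 -> -8
Changed element was NOT the old min.
  New min = min(old_min, new_val) = min(-19, -8) = -19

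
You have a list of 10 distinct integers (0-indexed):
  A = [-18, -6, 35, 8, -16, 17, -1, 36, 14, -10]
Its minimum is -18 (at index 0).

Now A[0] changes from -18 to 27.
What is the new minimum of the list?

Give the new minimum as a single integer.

Old min = -18 (at index 0)
Change: A[0] -18 -> 27
Changed element WAS the min. Need to check: is 27 still <= all others?
  Min of remaining elements: -16
  New min = min(27, -16) = -16

Answer: -16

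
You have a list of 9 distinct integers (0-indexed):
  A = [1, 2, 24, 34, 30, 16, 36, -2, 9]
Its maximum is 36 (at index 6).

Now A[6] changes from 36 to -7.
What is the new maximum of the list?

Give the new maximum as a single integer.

Answer: 34

Derivation:
Old max = 36 (at index 6)
Change: A[6] 36 -> -7
Changed element WAS the max -> may need rescan.
  Max of remaining elements: 34
  New max = max(-7, 34) = 34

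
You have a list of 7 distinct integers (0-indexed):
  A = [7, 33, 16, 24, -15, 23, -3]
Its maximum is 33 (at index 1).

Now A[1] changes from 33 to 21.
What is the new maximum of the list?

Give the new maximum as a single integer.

Old max = 33 (at index 1)
Change: A[1] 33 -> 21
Changed element WAS the max -> may need rescan.
  Max of remaining elements: 24
  New max = max(21, 24) = 24

Answer: 24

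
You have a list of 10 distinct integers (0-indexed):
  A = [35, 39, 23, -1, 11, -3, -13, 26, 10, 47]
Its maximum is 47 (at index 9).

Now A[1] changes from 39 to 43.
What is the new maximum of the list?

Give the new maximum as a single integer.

Old max = 47 (at index 9)
Change: A[1] 39 -> 43
Changed element was NOT the old max.
  New max = max(old_max, new_val) = max(47, 43) = 47

Answer: 47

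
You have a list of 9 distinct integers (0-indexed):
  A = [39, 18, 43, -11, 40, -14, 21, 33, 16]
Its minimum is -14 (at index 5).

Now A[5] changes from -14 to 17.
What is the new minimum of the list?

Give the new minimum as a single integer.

Answer: -11

Derivation:
Old min = -14 (at index 5)
Change: A[5] -14 -> 17
Changed element WAS the min. Need to check: is 17 still <= all others?
  Min of remaining elements: -11
  New min = min(17, -11) = -11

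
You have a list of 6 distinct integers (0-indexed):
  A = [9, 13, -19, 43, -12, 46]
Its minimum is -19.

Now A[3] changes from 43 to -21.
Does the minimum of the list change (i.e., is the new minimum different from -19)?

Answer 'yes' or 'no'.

Answer: yes

Derivation:
Old min = -19
Change: A[3] 43 -> -21
Changed element was NOT the min; min changes only if -21 < -19.
New min = -21; changed? yes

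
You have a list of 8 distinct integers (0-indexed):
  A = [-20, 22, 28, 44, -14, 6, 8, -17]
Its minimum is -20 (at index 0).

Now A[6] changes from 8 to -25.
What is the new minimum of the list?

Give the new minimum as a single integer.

Old min = -20 (at index 0)
Change: A[6] 8 -> -25
Changed element was NOT the old min.
  New min = min(old_min, new_val) = min(-20, -25) = -25

Answer: -25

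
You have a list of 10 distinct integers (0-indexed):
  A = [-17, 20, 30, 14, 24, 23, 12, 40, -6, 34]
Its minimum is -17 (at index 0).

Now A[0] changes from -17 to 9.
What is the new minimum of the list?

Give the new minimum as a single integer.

Answer: -6

Derivation:
Old min = -17 (at index 0)
Change: A[0] -17 -> 9
Changed element WAS the min. Need to check: is 9 still <= all others?
  Min of remaining elements: -6
  New min = min(9, -6) = -6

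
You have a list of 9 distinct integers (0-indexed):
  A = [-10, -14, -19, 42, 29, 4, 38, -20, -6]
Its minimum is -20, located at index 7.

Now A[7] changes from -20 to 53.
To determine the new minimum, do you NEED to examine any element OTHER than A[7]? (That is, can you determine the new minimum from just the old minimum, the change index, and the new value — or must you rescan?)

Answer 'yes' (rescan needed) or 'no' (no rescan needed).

Answer: yes

Derivation:
Old min = -20 at index 7
Change at index 7: -20 -> 53
Index 7 WAS the min and new value 53 > old min -20. Must rescan other elements to find the new min.
Needs rescan: yes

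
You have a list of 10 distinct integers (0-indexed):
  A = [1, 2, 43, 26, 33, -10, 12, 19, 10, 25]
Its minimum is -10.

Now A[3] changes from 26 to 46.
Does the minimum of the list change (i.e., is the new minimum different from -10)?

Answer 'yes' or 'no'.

Answer: no

Derivation:
Old min = -10
Change: A[3] 26 -> 46
Changed element was NOT the min; min changes only if 46 < -10.
New min = -10; changed? no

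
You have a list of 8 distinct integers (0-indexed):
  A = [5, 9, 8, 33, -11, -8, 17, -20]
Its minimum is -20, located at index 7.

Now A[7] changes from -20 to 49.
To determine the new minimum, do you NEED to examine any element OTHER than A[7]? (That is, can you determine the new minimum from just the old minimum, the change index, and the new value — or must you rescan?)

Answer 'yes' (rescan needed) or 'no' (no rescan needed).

Answer: yes

Derivation:
Old min = -20 at index 7
Change at index 7: -20 -> 49
Index 7 WAS the min and new value 49 > old min -20. Must rescan other elements to find the new min.
Needs rescan: yes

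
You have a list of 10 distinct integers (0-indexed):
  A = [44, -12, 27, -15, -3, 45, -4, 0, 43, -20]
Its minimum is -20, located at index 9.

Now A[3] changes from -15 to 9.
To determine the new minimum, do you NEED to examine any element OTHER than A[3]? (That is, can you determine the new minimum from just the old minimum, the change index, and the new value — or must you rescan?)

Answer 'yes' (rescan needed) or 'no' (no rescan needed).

Answer: no

Derivation:
Old min = -20 at index 9
Change at index 3: -15 -> 9
Index 3 was NOT the min. New min = min(-20, 9). No rescan of other elements needed.
Needs rescan: no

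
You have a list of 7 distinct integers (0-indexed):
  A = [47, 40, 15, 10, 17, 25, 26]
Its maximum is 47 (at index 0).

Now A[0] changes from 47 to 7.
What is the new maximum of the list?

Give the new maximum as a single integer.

Answer: 40

Derivation:
Old max = 47 (at index 0)
Change: A[0] 47 -> 7
Changed element WAS the max -> may need rescan.
  Max of remaining elements: 40
  New max = max(7, 40) = 40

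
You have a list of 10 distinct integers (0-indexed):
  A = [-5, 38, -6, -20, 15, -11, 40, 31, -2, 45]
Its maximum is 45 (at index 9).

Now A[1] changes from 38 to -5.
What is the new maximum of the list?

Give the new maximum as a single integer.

Answer: 45

Derivation:
Old max = 45 (at index 9)
Change: A[1] 38 -> -5
Changed element was NOT the old max.
  New max = max(old_max, new_val) = max(45, -5) = 45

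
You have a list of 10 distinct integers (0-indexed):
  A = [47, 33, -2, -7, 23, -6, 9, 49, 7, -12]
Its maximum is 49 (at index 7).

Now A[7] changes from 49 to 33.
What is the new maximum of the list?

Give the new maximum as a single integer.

Old max = 49 (at index 7)
Change: A[7] 49 -> 33
Changed element WAS the max -> may need rescan.
  Max of remaining elements: 47
  New max = max(33, 47) = 47

Answer: 47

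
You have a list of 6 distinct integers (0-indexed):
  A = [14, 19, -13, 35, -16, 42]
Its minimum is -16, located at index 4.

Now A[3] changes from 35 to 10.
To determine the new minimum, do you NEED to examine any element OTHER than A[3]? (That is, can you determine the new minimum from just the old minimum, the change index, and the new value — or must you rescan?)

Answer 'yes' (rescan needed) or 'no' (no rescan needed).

Old min = -16 at index 4
Change at index 3: 35 -> 10
Index 3 was NOT the min. New min = min(-16, 10). No rescan of other elements needed.
Needs rescan: no

Answer: no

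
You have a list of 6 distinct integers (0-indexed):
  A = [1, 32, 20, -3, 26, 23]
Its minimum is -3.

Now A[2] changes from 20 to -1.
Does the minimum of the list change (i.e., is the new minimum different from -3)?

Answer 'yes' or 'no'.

Old min = -3
Change: A[2] 20 -> -1
Changed element was NOT the min; min changes only if -1 < -3.
New min = -3; changed? no

Answer: no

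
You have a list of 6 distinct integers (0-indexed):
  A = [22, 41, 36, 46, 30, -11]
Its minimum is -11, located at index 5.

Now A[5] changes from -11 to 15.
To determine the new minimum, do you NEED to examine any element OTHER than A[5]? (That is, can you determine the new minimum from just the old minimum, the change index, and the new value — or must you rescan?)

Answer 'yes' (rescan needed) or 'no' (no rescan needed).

Answer: yes

Derivation:
Old min = -11 at index 5
Change at index 5: -11 -> 15
Index 5 WAS the min and new value 15 > old min -11. Must rescan other elements to find the new min.
Needs rescan: yes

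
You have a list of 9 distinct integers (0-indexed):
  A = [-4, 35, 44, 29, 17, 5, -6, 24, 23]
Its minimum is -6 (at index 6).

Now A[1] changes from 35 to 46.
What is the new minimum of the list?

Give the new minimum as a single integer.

Old min = -6 (at index 6)
Change: A[1] 35 -> 46
Changed element was NOT the old min.
  New min = min(old_min, new_val) = min(-6, 46) = -6

Answer: -6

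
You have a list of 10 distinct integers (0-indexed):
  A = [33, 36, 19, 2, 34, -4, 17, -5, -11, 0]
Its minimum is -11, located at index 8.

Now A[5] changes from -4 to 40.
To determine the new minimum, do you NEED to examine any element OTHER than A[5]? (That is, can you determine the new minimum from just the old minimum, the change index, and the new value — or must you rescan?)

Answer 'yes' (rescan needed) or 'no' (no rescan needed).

Old min = -11 at index 8
Change at index 5: -4 -> 40
Index 5 was NOT the min. New min = min(-11, 40). No rescan of other elements needed.
Needs rescan: no

Answer: no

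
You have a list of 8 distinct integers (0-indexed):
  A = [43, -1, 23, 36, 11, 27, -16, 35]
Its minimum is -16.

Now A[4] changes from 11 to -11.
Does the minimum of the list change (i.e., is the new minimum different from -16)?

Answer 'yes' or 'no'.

Old min = -16
Change: A[4] 11 -> -11
Changed element was NOT the min; min changes only if -11 < -16.
New min = -16; changed? no

Answer: no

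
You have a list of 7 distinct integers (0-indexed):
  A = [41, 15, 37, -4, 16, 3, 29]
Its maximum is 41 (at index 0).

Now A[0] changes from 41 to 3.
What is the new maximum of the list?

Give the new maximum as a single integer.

Old max = 41 (at index 0)
Change: A[0] 41 -> 3
Changed element WAS the max -> may need rescan.
  Max of remaining elements: 37
  New max = max(3, 37) = 37

Answer: 37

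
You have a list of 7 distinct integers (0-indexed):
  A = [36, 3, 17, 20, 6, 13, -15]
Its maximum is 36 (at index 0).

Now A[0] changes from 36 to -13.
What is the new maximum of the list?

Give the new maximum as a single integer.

Old max = 36 (at index 0)
Change: A[0] 36 -> -13
Changed element WAS the max -> may need rescan.
  Max of remaining elements: 20
  New max = max(-13, 20) = 20

Answer: 20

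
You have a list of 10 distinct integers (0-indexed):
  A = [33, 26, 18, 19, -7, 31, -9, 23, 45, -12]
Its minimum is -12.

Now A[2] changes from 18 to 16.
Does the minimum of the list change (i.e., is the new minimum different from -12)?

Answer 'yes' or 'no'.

Answer: no

Derivation:
Old min = -12
Change: A[2] 18 -> 16
Changed element was NOT the min; min changes only if 16 < -12.
New min = -12; changed? no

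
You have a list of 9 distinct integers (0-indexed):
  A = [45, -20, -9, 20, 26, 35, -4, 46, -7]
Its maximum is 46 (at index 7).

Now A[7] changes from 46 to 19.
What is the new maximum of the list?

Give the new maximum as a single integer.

Answer: 45

Derivation:
Old max = 46 (at index 7)
Change: A[7] 46 -> 19
Changed element WAS the max -> may need rescan.
  Max of remaining elements: 45
  New max = max(19, 45) = 45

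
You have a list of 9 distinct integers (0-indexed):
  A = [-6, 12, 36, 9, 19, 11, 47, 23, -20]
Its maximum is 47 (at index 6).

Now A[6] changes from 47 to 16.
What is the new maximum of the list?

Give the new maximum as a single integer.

Answer: 36

Derivation:
Old max = 47 (at index 6)
Change: A[6] 47 -> 16
Changed element WAS the max -> may need rescan.
  Max of remaining elements: 36
  New max = max(16, 36) = 36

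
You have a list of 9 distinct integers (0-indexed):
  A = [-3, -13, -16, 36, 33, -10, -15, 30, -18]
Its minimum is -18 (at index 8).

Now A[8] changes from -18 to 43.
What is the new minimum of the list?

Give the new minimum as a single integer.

Answer: -16

Derivation:
Old min = -18 (at index 8)
Change: A[8] -18 -> 43
Changed element WAS the min. Need to check: is 43 still <= all others?
  Min of remaining elements: -16
  New min = min(43, -16) = -16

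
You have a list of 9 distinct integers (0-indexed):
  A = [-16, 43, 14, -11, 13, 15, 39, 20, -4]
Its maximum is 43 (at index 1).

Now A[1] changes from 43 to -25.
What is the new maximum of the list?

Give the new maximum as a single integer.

Answer: 39

Derivation:
Old max = 43 (at index 1)
Change: A[1] 43 -> -25
Changed element WAS the max -> may need rescan.
  Max of remaining elements: 39
  New max = max(-25, 39) = 39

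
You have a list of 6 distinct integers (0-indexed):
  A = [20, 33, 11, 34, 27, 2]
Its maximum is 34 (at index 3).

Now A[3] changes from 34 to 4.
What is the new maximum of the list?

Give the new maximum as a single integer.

Answer: 33

Derivation:
Old max = 34 (at index 3)
Change: A[3] 34 -> 4
Changed element WAS the max -> may need rescan.
  Max of remaining elements: 33
  New max = max(4, 33) = 33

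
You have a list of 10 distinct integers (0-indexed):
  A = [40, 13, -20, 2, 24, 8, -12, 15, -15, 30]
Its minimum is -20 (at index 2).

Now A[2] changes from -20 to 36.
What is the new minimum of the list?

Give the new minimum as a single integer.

Answer: -15

Derivation:
Old min = -20 (at index 2)
Change: A[2] -20 -> 36
Changed element WAS the min. Need to check: is 36 still <= all others?
  Min of remaining elements: -15
  New min = min(36, -15) = -15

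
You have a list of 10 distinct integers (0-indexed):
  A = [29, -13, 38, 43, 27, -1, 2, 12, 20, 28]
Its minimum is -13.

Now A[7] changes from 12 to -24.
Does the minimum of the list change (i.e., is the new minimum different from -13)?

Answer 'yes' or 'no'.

Answer: yes

Derivation:
Old min = -13
Change: A[7] 12 -> -24
Changed element was NOT the min; min changes only if -24 < -13.
New min = -24; changed? yes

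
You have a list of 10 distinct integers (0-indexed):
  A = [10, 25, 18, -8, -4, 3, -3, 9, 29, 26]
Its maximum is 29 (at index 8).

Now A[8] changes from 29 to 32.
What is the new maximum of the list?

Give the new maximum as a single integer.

Answer: 32

Derivation:
Old max = 29 (at index 8)
Change: A[8] 29 -> 32
Changed element WAS the max -> may need rescan.
  Max of remaining elements: 26
  New max = max(32, 26) = 32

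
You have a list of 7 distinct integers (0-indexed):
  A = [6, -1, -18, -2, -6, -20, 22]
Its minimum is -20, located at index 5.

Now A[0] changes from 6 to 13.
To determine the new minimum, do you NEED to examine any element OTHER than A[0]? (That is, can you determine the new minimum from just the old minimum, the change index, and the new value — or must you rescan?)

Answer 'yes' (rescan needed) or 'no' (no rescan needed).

Answer: no

Derivation:
Old min = -20 at index 5
Change at index 0: 6 -> 13
Index 0 was NOT the min. New min = min(-20, 13). No rescan of other elements needed.
Needs rescan: no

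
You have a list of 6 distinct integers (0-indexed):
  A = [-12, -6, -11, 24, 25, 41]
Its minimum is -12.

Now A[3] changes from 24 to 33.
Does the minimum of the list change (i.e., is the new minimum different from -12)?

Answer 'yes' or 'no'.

Answer: no

Derivation:
Old min = -12
Change: A[3] 24 -> 33
Changed element was NOT the min; min changes only if 33 < -12.
New min = -12; changed? no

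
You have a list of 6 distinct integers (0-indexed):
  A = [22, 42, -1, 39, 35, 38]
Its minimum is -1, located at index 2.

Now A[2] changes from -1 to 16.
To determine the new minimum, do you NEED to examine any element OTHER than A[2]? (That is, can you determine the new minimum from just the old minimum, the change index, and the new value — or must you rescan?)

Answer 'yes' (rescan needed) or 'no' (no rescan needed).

Answer: yes

Derivation:
Old min = -1 at index 2
Change at index 2: -1 -> 16
Index 2 WAS the min and new value 16 > old min -1. Must rescan other elements to find the new min.
Needs rescan: yes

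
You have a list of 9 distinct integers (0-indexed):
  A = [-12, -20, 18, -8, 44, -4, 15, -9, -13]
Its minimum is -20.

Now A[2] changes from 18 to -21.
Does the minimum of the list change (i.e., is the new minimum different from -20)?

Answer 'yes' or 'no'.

Answer: yes

Derivation:
Old min = -20
Change: A[2] 18 -> -21
Changed element was NOT the min; min changes only if -21 < -20.
New min = -21; changed? yes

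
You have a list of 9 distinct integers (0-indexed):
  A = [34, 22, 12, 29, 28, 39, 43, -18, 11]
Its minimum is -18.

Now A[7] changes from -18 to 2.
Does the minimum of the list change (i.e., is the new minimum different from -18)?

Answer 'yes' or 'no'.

Old min = -18
Change: A[7] -18 -> 2
Changed element was the min; new min must be rechecked.
New min = 2; changed? yes

Answer: yes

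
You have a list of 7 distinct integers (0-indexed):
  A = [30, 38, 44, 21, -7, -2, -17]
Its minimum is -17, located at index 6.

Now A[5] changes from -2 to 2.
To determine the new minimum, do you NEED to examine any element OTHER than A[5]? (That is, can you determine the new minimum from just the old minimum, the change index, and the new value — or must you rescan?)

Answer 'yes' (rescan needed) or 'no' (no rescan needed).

Old min = -17 at index 6
Change at index 5: -2 -> 2
Index 5 was NOT the min. New min = min(-17, 2). No rescan of other elements needed.
Needs rescan: no

Answer: no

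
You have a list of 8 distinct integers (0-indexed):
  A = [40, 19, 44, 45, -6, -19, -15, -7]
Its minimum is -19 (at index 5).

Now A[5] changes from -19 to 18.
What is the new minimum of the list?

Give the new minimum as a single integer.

Answer: -15

Derivation:
Old min = -19 (at index 5)
Change: A[5] -19 -> 18
Changed element WAS the min. Need to check: is 18 still <= all others?
  Min of remaining elements: -15
  New min = min(18, -15) = -15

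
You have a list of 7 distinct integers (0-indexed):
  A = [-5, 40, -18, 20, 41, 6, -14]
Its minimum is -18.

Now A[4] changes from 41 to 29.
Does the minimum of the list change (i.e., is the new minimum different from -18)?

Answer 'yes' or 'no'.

Answer: no

Derivation:
Old min = -18
Change: A[4] 41 -> 29
Changed element was NOT the min; min changes only if 29 < -18.
New min = -18; changed? no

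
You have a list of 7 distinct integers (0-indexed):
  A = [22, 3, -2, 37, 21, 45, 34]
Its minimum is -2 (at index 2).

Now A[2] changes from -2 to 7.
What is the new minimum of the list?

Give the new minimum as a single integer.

Old min = -2 (at index 2)
Change: A[2] -2 -> 7
Changed element WAS the min. Need to check: is 7 still <= all others?
  Min of remaining elements: 3
  New min = min(7, 3) = 3

Answer: 3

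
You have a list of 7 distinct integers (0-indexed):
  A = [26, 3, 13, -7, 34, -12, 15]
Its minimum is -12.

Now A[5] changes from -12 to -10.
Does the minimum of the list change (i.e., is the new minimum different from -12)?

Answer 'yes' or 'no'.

Old min = -12
Change: A[5] -12 -> -10
Changed element was the min; new min must be rechecked.
New min = -10; changed? yes

Answer: yes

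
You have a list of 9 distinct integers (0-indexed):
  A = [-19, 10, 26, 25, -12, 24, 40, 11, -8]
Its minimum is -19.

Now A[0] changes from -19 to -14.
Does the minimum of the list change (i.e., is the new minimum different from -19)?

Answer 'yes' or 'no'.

Answer: yes

Derivation:
Old min = -19
Change: A[0] -19 -> -14
Changed element was the min; new min must be rechecked.
New min = -14; changed? yes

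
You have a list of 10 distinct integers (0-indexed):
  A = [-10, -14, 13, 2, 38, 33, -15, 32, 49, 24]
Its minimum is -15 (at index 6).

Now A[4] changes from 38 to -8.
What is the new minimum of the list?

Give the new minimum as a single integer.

Answer: -15

Derivation:
Old min = -15 (at index 6)
Change: A[4] 38 -> -8
Changed element was NOT the old min.
  New min = min(old_min, new_val) = min(-15, -8) = -15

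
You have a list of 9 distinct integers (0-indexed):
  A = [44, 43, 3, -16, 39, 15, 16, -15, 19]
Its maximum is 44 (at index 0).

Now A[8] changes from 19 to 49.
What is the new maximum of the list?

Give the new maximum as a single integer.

Answer: 49

Derivation:
Old max = 44 (at index 0)
Change: A[8] 19 -> 49
Changed element was NOT the old max.
  New max = max(old_max, new_val) = max(44, 49) = 49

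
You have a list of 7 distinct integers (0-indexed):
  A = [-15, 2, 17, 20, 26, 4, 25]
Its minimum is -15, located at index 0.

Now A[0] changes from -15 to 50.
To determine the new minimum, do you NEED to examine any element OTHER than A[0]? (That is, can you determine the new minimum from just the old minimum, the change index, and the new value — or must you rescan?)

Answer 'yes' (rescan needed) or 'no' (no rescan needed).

Answer: yes

Derivation:
Old min = -15 at index 0
Change at index 0: -15 -> 50
Index 0 WAS the min and new value 50 > old min -15. Must rescan other elements to find the new min.
Needs rescan: yes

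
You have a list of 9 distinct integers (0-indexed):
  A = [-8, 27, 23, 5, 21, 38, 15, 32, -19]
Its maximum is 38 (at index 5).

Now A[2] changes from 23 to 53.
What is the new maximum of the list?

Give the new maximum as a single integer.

Answer: 53

Derivation:
Old max = 38 (at index 5)
Change: A[2] 23 -> 53
Changed element was NOT the old max.
  New max = max(old_max, new_val) = max(38, 53) = 53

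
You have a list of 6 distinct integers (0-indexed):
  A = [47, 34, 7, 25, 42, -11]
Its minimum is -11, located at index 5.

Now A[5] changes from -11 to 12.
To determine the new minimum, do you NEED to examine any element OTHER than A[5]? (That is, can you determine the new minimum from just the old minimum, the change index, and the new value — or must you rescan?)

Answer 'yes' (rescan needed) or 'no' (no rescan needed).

Answer: yes

Derivation:
Old min = -11 at index 5
Change at index 5: -11 -> 12
Index 5 WAS the min and new value 12 > old min -11. Must rescan other elements to find the new min.
Needs rescan: yes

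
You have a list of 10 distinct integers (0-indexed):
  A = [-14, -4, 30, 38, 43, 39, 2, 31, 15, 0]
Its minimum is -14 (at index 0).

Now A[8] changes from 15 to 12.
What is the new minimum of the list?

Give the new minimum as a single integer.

Old min = -14 (at index 0)
Change: A[8] 15 -> 12
Changed element was NOT the old min.
  New min = min(old_min, new_val) = min(-14, 12) = -14

Answer: -14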